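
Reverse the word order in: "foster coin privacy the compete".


Original: "foster coin privacy the compete"
Words (1..n): foster | coin | privacy | the | compete
Reversed (n..1): compete | the | privacy | coin | foster
Result = "compete the privacy coin foster"


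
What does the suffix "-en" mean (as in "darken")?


Suffix: -en
As in: darken -> dark + -en
Meaning = to make / become


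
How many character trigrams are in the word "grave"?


Word: "grave" (length 5)
Number of 3-grams = length - 3 + 1 = 5 - 3 + 1
= 3


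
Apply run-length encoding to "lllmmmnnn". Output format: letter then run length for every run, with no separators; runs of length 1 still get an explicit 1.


String: "lllmmmnnn"
Scanning for consecutive runs:
  'l' x 3
  'm' x 3
  'n' x 3
RLE = "l3m3n3"


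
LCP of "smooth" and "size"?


Word 1: "smooth"
Word 2: "size"
Comparing from start:
  Pos 0: 's' == 's'
  Pos 1: 'm' != 'i' (stop)
LCP = "s" (length 1)


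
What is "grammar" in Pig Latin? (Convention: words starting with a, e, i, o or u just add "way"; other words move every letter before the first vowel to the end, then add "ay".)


Word: "grammar"
Starts with consonant(s) → move to end, add 'ay'
Consonant cluster: "gr"
Pig Latin = "ammargray"


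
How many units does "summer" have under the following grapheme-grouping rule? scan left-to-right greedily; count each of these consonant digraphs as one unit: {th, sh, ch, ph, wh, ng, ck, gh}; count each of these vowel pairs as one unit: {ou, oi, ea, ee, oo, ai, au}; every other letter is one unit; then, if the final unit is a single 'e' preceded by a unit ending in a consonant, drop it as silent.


Word: "summer" (6 letters)
Left-to-right scan:
  1. 's' (letter)
  2. 'u' (letter)
  3. 'm' (letter)
  4. 'm' (letter)
  5. 'e' (letter)
  6. 'r' (letter)
Units from scan: 6
Sound units = 6 units


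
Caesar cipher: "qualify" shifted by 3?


Word: "qualify"
Shift: 3
Each letter → (letter + shift) mod 26:
  'q' (16) + 3 = 19 → 't'
  'u' (20) + 3 = 23 → 'x'
  'a' (0) + 3 = 3 → 'd'
  'l' (11) + 3 = 14 → 'o'
  'i' (8) + 3 = 11 → 'l'
  'f' (5) + 3 = 8 → 'i'
  'y' (24) + 3 = 1 → 'b'
Result = "txdolib"


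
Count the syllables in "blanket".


Word: "blanket"
Syllable breakdown: blan | ket
Counting: 2 parts
= 2 syllables


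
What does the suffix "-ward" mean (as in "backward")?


Suffix: -ward
Example: backward = back + -ward
Meaning = in the direction of


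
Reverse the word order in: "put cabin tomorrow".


Original: "put cabin tomorrow"
Words (1..n): put | cabin | tomorrow
Reversed (n..1): tomorrow | cabin | put
Result = "tomorrow cabin put"


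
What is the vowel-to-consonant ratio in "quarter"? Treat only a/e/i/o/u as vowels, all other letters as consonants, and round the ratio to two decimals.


Word: "quarter"
Vowels (a,e,i,o,u): 3
Consonants: 4
Ratio = 3/4
= 0.75


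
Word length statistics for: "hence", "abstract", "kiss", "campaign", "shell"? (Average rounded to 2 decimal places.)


Lengths: "hence"=5, "abstract"=8, "kiss"=4, "campaign"=8, "shell"=5
Sum = 30, Count = 5
Average = 30/5 = 6.00
= avg=6.00, min=4, max=8


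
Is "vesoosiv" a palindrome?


Word: "vesoosiv"
Reversed: "visoosev"
Forward == Backward? vesoosiv != visoosev
Palindrome = No


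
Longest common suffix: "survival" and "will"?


Word 1: "survival"
Word 2: "will"
Comparing from end:
  Pos -1: 'l' == 'l'
  Pos -2: 'a' != 'l' (stop)
LCS = "l" (length 1)


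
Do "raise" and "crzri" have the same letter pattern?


Pattern of "raise": [0, 1, 2, 3, 4]
Pattern of "crzri": [0, 1, 2, 1, 3]
Patterns do not match
Same pattern = No


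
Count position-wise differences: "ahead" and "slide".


Comparing character by character (same length = 5):
  Pos 0: 'a' vs 's' !=
  Pos 1: 'h' vs 'l' !=
  Pos 2: 'e' vs 'i' !=
  Pos 3: 'a' vs 'd' !=
  Pos 4: 'd' vs 'e' !=
Hamming distance = 5


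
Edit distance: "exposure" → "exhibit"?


Word 1: "exposure" (length 8)
Word 2: "exhibit" (length 7)
One optimal edit sequence (insert/delete/substitute each cost 1):
  1. keep 'e'
  2. keep 'x'
  3. delete 'p'  (+1)
  4. substitute 'o' -> 'h'  (+1)
  5. substitute 's' -> 'i'  (+1)
  6. substitute 'u' -> 'b'  (+1)
  7. substitute 'r' -> 'i'  (+1)
  8. substitute 'e' -> 't'  (+1)
Total edit operations: 6
Edit distance = 6


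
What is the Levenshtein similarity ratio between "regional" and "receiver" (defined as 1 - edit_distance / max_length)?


Word 1: "regional" (length 8)
Word 2: "receiver" (length 8)
One optimal edit sequence:
  1. keep 'r'
  2. keep 'e'
  3. substitute 'g' -> 'c'  (+1)
  4. substitute 'i' -> 'e'  (+1)
  5. substitute 'o' -> 'i'  (+1)
  6. substitute 'n' -> 'v'  (+1)
  7. substitute 'a' -> 'e'  (+1)
  8. substitute 'l' -> 'r'  (+1)
Edit distance = 6
Max length = max(8, 8) = 8
Similarity = 1 - 6/8
= 0.2500


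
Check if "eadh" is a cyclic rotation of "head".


Word: "head", Candidate: "eadh"
Method: check if candidate is substring of word+word
"headhead" contains "eadh"? Yes
Is rotation = Yes


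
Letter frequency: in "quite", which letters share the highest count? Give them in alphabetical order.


Word: "quite"
Letter counts:
  'e': 1
  'i': 1
  'q': 1
  't': 1
  'u': 1
Maximum count = 1
Most frequent = 'e', 'i', 'q', 't', 'u' (1 time each)


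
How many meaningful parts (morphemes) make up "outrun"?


Word: "outrun"
Morphemes: out- / run
Each morpheme carries meaning
= 2 morphemes


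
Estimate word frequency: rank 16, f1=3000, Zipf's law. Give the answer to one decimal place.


Zipf's law: f(r) = f(1) / r
f(1) = 3000
f(16) = 3000 / 16
= 187.5 occurrences


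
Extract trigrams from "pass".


Word: "pass" (length 4)
Number of trigrams = 4 - 3 + 1 = 2
  Position 0: "pas"
  Position 1: "ass"
Trigrams = "pas", "ass"


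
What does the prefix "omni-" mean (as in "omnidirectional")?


Prefix: omni-
Example: omnidirectional (omni- + directional)
Meaning = all


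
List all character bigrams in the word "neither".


Word: "neither" (length 7)
Number of bigrams = 7 - 2 + 1 = 6
  Position 0: "ne"
  Position 1: "ei"
  Position 2: "it"
  Position 3: "th"
  Position 4: "he"
  Position 5: "er"
Bigrams = "ne", "ei", "it", "th", "he", "er"


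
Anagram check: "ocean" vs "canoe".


Word 1: "ocean" → sorted: aceno
Word 2: "canoe" → sorted: aceno
Same letters? aceno == aceno
Anagram = Yes


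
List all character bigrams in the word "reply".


Word: "reply" (length 5)
Number of bigrams = 5 - 2 + 1 = 4
  Position 0: "re"
  Position 1: "ep"
  Position 2: "pl"
  Position 3: "ly"
Bigrams = "re", "ep", "pl", "ly"


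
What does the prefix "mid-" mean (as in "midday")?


Prefix: mid-
Example: midday (mid- + day)
Meaning = middle


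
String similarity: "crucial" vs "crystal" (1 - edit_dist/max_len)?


Word 1: "crucial" (length 7)
Word 2: "crystal" (length 7)
One optimal edit sequence:
  1. keep 'c'
  2. keep 'r'
  3. substitute 'u' -> 'y'  (+1)
  4. substitute 'c' -> 's'  (+1)
  5. substitute 'i' -> 't'  (+1)
  6. keep 'a'
  7. keep 'l'
Edit distance = 3
Max length = max(7, 7) = 7
Similarity = 1 - 3/7
= 0.5714


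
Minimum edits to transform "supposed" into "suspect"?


Word 1: "supposed" (length 8)
Word 2: "suspect" (length 7)
One optimal edit sequence (insert/delete/substitute each cost 1):
  1. keep 's'
  2. keep 'u'
  3. substitute 'p' -> 's'  (+1)
  4. keep 'p'
  5. delete 'o'  (+1)
  6. substitute 's' -> 'e'  (+1)
  7. substitute 'e' -> 'c'  (+1)
  8. substitute 'd' -> 't'  (+1)
Total edit operations: 5
Edit distance = 5


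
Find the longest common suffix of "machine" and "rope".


Word 1: "machine"
Word 2: "rope"
Comparing from end:
  Pos -1: 'e' == 'e'
  Pos -2: 'n' != 'p' (stop)
LCS = "e" (length 1)


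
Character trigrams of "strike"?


Word: "strike" (length 6)
Number of trigrams = 6 - 3 + 1 = 4
  Position 0: "str"
  Position 1: "tri"
  Position 2: "rik"
  Position 3: "ike"
Trigrams = "str", "tri", "rik", "ike"


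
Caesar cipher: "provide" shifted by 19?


Word: "provide"
Shift: 19
Each letter → (letter + shift) mod 26:
  'p' (15) + 19 = 8 → 'i'
  'r' (17) + 19 = 10 → 'k'
  'o' (14) + 19 = 7 → 'h'
  'v' (21) + 19 = 14 → 'o'
  'i' (8) + 19 = 1 → 'b'
  'd' (3) + 19 = 22 → 'w'
  'e' (4) + 19 = 23 → 'x'
Result = "ikhobwx"


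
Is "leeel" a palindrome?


Word: "leeel"
Reversed: "leeel"
Forward == Backward? leeel == leeel
Palindrome = Yes


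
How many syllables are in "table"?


Word: "table"
Syllable breakdown: ta / ble
Counting: 2 parts
= 2 syllables


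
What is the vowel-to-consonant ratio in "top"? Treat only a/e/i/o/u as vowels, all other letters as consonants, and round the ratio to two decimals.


Word: "top"
Vowels (a,e,i,o,u): 1
Consonants: 2
Ratio = 1/2
= 0.50


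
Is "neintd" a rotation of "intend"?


Word: "intend", Candidate: "neintd"
Method: check if candidate is substring of word+word
"intendintend" contains "neintd"? No
Is rotation = No


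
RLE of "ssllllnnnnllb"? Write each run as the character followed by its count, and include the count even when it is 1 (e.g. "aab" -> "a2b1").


String: "ssllllnnnnllb"
Scanning for consecutive runs:
  's' x 2
  'l' x 4
  'n' x 4
  'l' x 2
  'b' x 1
RLE = "s2l4n4l2b1"


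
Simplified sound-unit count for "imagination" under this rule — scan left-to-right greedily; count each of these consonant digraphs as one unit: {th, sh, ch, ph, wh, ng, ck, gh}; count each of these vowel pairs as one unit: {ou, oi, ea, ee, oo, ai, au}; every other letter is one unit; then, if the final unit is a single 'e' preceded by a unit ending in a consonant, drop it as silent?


Word: "imagination" (11 letters)
Left-to-right scan:
  [1] 'i' (letter)
  [2] 'm' (letter)
  [3] 'a' (letter)
  [4] 'g' (letter)
  [5] 'i' (letter)
  [6] 'n' (letter)
  [7] 'a' (letter)
  [8] 't' (letter)
  [9] 'i' (letter)
  [10] 'o' (letter)
  [11] 'n' (letter)
Units from scan: 11
Sound units = 11 units


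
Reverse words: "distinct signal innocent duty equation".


Original: "distinct signal innocent duty equation"
Words (1..n): distinct | signal | innocent | duty | equation
Reversed (n..1): equation | duty | innocent | signal | distinct
Result = "equation duty innocent signal distinct"


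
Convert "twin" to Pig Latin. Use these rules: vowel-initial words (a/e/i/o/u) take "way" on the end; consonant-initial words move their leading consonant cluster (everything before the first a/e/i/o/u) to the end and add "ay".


Word: "twin"
Starts with consonant(s) → move to end, add 'ay'
Consonant cluster: "tw"
Pig Latin = "intway"


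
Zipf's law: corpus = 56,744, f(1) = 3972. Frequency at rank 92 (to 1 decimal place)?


Zipf's law: f(r) = f(1) / r
f(1) = 3972
f(92) = 3972 / 92
= 43.2 occurrences


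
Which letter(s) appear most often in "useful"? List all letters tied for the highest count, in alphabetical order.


Word: "useful"
Letter counts:
  'e': 1
  'f': 1
  'l': 1
  's': 1
  'u': 2
Maximum count = 2
Most frequent = 'u' (2 times each)


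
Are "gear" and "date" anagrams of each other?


Word 1: "gear" → sorted: aegr
Word 2: "date" → sorted: adet
Same letters? aegr != adet
Anagram = No


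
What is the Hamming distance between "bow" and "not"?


Comparing character by character (same length = 3):
  Pos 0: 'b' vs 'n' !=
  Pos 1: 'o' vs 'o' =
  Pos 2: 'w' vs 't' !=
Hamming distance = 2


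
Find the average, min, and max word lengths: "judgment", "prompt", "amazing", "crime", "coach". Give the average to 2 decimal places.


Lengths: "judgment"=8, "prompt"=6, "amazing"=7, "crime"=5, "coach"=5
Sum = 31, Count = 5
Average = 31/5 = 6.20
= avg=6.20, min=5, max=8


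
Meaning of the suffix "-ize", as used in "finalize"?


Suffix: -ize
As in: finalize -> final + -ize
Meaning = to make


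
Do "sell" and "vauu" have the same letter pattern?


Pattern of "sell": [0, 1, 2, 2]
Pattern of "vauu": [0, 1, 2, 2]
Patterns match
Same pattern = Yes


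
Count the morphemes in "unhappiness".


Word: "unhappiness"
Morphemes: un- | happi | -ness
Each morpheme carries meaning
= 3 morphemes


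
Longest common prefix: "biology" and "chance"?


Word 1: "biology"
Word 2: "chance"
Comparing from start:
  Pos 0: 'b' != 'c' (stop)
LCP = "" (length 0)


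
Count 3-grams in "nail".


Word: "nail" (length 4)
Number of 3-grams = length - 3 + 1 = 4 - 3 + 1
= 2


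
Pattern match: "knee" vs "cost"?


Pattern of "knee": [0, 1, 2, 2]
Pattern of "cost": [0, 1, 2, 3]
Patterns do not match
Same pattern = No


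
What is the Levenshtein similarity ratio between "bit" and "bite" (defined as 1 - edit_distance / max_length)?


Word 1: "bit" (length 3)
Word 2: "bite" (length 4)
One optimal edit sequence:
  1. keep 'b'
  2. keep 'i'
  3. keep 't'
  4. insert 'e'  (+1)
Edit distance = 1
Max length = max(3, 4) = 4
Similarity = 1 - 1/4
= 0.7500


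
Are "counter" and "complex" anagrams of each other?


Word 1: "counter" → sorted: cenortu
Word 2: "complex" → sorted: celmopx
Same letters? cenortu != celmopx
Anagram = No


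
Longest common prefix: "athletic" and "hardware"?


Word 1: "athletic"
Word 2: "hardware"
Comparing from start:
  Pos 0: 'a' != 'h' (stop)
LCP = "" (length 0)


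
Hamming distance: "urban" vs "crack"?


Comparing character by character (same length = 5):
  Pos 0: 'u' vs 'c' !=
  Pos 1: 'r' vs 'r' =
  Pos 2: 'b' vs 'a' !=
  Pos 3: 'a' vs 'c' !=
  Pos 4: 'n' vs 'k' !=
Hamming distance = 4


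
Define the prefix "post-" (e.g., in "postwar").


Prefix: post-
Example: postwar (post- + war)
Meaning = after


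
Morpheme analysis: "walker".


Word: "walker"
Morphemes: walk / -er
Each morpheme carries meaning
= 2 morphemes


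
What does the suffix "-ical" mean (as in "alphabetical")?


Suffix: -ical
Example: alphabetical (alphabet + -ical)
Meaning = relating to


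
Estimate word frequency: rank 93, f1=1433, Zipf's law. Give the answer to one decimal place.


Zipf's law: f(r) = f(1) / r
f(1) = 1433
f(93) = 1433 / 93
= 15.4 occurrences


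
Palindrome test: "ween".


Word: "ween"
Reversed: "neew"
Forward == Backward? ween != neew
Palindrome = No


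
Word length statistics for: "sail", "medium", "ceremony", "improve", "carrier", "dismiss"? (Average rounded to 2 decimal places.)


Lengths: "sail"=4, "medium"=6, "ceremony"=8, "improve"=7, "carrier"=7, "dismiss"=7
Sum = 39, Count = 6
Average = 39/6 = 6.50
= avg=6.50, min=4, max=8


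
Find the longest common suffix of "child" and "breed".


Word 1: "child"
Word 2: "breed"
Comparing from end:
  Pos -1: 'd' == 'd'
  Pos -2: 'l' != 'e' (stop)
LCS = "d" (length 1)


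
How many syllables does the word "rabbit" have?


Word: "rabbit"
Syllable breakdown: rab · bit
Counting: 2 parts
= 2 syllables


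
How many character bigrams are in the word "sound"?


Word: "sound" (length 5)
Number of 2-grams = length - 2 + 1 = 5 - 2 + 1
= 4


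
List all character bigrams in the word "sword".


Word: "sword" (length 5)
Number of bigrams = 5 - 2 + 1 = 4
  Position 0: "sw"
  Position 1: "wo"
  Position 2: "or"
  Position 3: "rd"
Bigrams = "sw", "wo", "or", "rd"


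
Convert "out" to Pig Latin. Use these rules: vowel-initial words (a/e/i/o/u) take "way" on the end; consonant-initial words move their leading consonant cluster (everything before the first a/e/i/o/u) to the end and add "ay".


Word: "out"
Starts with vowel → add 'way'
Pig Latin = "outway"


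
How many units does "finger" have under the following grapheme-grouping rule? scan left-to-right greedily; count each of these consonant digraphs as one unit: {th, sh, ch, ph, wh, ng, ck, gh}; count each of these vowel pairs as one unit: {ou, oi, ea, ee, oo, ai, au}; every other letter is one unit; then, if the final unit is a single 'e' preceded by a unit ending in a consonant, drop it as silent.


Word: "finger" (6 letters)
Left-to-right scan:
  [1] 'f' (letter)
  [2] 'i' (letter)
  [3] 'ng' (digraph)
  [4] 'e' (letter)
  [5] 'r' (letter)
Units from scan: 5
Sound units = 5 units


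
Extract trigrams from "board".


Word: "board" (length 5)
Number of trigrams = 5 - 3 + 1 = 3
  Position 0: "boa"
  Position 1: "oar"
  Position 2: "ard"
Trigrams = "boa", "oar", "ard"


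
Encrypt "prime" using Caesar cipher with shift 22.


Word: "prime"
Shift: 22
Each letter → (letter + shift) mod 26:
  'p' (15) + 22 = 11 → 'l'
  'r' (17) + 22 = 13 → 'n'
  'i' (8) + 22 = 4 → 'e'
  'm' (12) + 22 = 8 → 'i'
  'e' (4) + 22 = 0 → 'a'
Result = "lneia"


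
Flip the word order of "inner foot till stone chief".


Original: "inner foot till stone chief"
Words (1..n): inner | foot | till | stone | chief
Reversed (n..1): chief | stone | till | foot | inner
Result = "chief stone till foot inner"


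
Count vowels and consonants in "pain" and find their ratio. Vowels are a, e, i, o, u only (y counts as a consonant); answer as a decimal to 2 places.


Word: "pain"
Vowels (a,e,i,o,u): 2
Consonants: 2
Ratio = 2/2
= 1.00


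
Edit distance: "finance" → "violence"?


Word 1: "finance" (length 7)
Word 2: "violence" (length 8)
One optimal edit sequence (insert/delete/substitute each cost 1):
  1. substitute 'f' -> 'v'  (+1)
  2. keep 'i'
  3. insert 'o'  (+1)
  4. substitute 'n' -> 'l'  (+1)
  5. substitute 'a' -> 'e'  (+1)
  6. keep 'n'
  7. keep 'c'
  8. keep 'e'
Total edit operations: 4
Edit distance = 4


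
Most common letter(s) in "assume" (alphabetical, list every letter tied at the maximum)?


Word: "assume"
Letter counts:
  'a': 1
  'e': 1
  'm': 1
  's': 2
  'u': 1
Maximum count = 2
Most frequent = 's' (2 times each)


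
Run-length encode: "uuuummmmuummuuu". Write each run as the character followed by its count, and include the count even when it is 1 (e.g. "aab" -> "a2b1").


String: "uuuummmmuummuuu"
Scanning for consecutive runs:
  'u' x 4
  'm' x 4
  'u' x 2
  'm' x 2
  'u' x 3
RLE = "u4m4u2m2u3"


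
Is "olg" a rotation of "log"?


Word: "log", Candidate: "olg"
Method: check if candidate is substring of word+word
"loglog" contains "olg"? No
Is rotation = No


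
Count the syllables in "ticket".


Word: "ticket"
Syllable breakdown: tick-et
Counting: 2 parts
= 2 syllables


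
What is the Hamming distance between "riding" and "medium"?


Comparing character by character (same length = 6):
  Pos 0: 'r' vs 'm' !=
  Pos 1: 'i' vs 'e' !=
  Pos 2: 'd' vs 'd' =
  Pos 3: 'i' vs 'i' =
  Pos 4: 'n' vs 'u' !=
  Pos 5: 'g' vs 'm' !=
Hamming distance = 4


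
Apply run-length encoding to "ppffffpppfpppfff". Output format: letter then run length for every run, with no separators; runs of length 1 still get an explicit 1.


String: "ppffffpppfpppfff"
Scanning for consecutive runs:
  'p' x 2
  'f' x 4
  'p' x 3
  'f' x 1
  'p' x 3
  'f' x 3
RLE = "p2f4p3f1p3f3"


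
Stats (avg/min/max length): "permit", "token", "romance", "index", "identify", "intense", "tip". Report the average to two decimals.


Lengths: "permit"=6, "token"=5, "romance"=7, "index"=5, "identify"=8, "intense"=7, "tip"=3
Sum = 41, Count = 7
Average = 41/7 = 5.86
= avg=5.86, min=3, max=8


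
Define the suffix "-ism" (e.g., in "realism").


Suffix: -ism
Example: realism (real + -ism)
Meaning = belief / practice


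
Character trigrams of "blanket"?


Word: "blanket" (length 7)
Number of trigrams = 7 - 3 + 1 = 5
  Position 0: "bla"
  Position 1: "lan"
  Position 2: "ank"
  Position 3: "nke"
  Position 4: "ket"
Trigrams = "bla", "lan", "ank", "nke", "ket"


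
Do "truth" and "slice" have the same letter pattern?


Pattern of "truth": [0, 1, 2, 0, 3]
Pattern of "slice": [0, 1, 2, 3, 4]
Patterns do not match
Same pattern = No


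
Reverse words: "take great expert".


Original: "take great expert"
Words (1..n): take | great | expert
Reversed (n..1): expert | great | take
Result = "expert great take"


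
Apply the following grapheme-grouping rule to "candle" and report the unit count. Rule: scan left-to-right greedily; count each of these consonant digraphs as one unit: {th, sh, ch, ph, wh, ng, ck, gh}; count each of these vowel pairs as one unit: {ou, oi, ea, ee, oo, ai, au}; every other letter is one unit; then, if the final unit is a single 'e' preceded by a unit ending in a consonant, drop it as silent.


Word: "candle" (6 letters)
Left-to-right scan:
  1. 'c' (letter)
  2. 'a' (letter)
  3. 'n' (letter)
  4. 'd' (letter)
  5. 'l' (letter)
  6. 'e' (letter)
Units from scan: 6
Final unit is 'e' after a consonant -> drop as silent (-1)
Sound units = 5 units


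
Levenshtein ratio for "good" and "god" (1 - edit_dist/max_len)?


Word 1: "good" (length 4)
Word 2: "god" (length 3)
One optimal edit sequence:
  1. keep 'g'
  2. delete 'o'  (+1)
  3. keep 'o'
  4. keep 'd'
Edit distance = 1
Max length = max(4, 3) = 4
Similarity = 1 - 1/4
= 0.7500


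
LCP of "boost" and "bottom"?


Word 1: "boost"
Word 2: "bottom"
Comparing from start:
  Pos 0: 'b' == 'b'
  Pos 1: 'o' == 'o'
  Pos 2: 'o' != 't' (stop)
LCP = "bo" (length 2)


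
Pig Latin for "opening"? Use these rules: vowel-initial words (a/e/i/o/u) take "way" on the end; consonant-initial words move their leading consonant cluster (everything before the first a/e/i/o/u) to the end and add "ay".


Word: "opening"
Starts with vowel → add 'way'
Pig Latin = "openingway"


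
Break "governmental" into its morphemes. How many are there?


Word: "governmental"
Morphemes: govern / -ment / -al
Each morpheme carries meaning
= 3 morphemes


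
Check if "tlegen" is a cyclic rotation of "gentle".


Word: "gentle", Candidate: "tlegen"
Method: check if candidate is substring of word+word
"gentlegentle" contains "tlegen"? Yes
Is rotation = Yes


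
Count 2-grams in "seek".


Word: "seek" (length 4)
Number of 2-grams = length - 2 + 1 = 4 - 2 + 1
= 3


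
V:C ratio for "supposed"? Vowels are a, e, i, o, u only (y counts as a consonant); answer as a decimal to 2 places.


Word: "supposed"
Vowels (a,e,i,o,u): 3
Consonants: 5
Ratio = 3/5
= 0.60


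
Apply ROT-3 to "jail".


Word: "jail"
Shift: 3
Each letter → (letter + shift) mod 26:
  'j' (9) + 3 = 12 → 'm'
  'a' (0) + 3 = 3 → 'd'
  'i' (8) + 3 = 11 → 'l'
  'l' (11) + 3 = 14 → 'o'
Result = "mdlo"


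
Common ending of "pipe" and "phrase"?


Word 1: "pipe"
Word 2: "phrase"
Comparing from end:
  Pos -1: 'e' == 'e'
  Pos -2: 'p' != 's' (stop)
LCS = "e" (length 1)


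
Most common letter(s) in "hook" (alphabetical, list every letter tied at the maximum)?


Word: "hook"
Letter counts:
  'h': 1
  'k': 1
  'o': 2
Maximum count = 2
Most frequent = 'o' (2 times each)


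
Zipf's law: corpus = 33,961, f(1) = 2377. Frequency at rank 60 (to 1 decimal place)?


Zipf's law: f(r) = f(1) / r
f(1) = 2377
f(60) = 2377 / 60
= 39.6 occurrences


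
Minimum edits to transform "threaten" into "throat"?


Word 1: "threaten" (length 8)
Word 2: "throat" (length 6)
One optimal edit sequence (insert/delete/substitute each cost 1):
  1. keep 't'
  2. keep 'h'
  3. keep 'r'
  4. substitute 'e' -> 'o'  (+1)
  5. keep 'a'
  6. keep 't'
  7. delete 'e'  (+1)
  8. delete 'n'  (+1)
Total edit operations: 3
Edit distance = 3


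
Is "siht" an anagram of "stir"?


Word 1: "stir" → sorted: irst
Word 2: "siht" → sorted: hist
Same letters? irst != hist
Anagram = No


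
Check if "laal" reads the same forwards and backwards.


Word: "laal"
Reversed: "laal"
Forward == Backward? laal == laal
Palindrome = Yes


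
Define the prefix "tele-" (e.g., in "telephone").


Prefix: tele-
As in: telephone -> tele- + phone
Meaning = distant


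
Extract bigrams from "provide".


Word: "provide" (length 7)
Number of bigrams = 7 - 2 + 1 = 6
  Position 0: "pr"
  Position 1: "ro"
  Position 2: "ov"
  Position 3: "vi"
  Position 4: "id"
  Position 5: "de"
Bigrams = "pr", "ro", "ov", "vi", "id", "de"


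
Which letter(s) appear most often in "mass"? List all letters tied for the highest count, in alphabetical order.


Word: "mass"
Letter counts:
  'a': 1
  'm': 1
  's': 2
Maximum count = 2
Most frequent = 's' (2 times each)


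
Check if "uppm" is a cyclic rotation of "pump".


Word: "pump", Candidate: "uppm"
Method: check if candidate is substring of word+word
"pumppump" contains "uppm"? No
Is rotation = No


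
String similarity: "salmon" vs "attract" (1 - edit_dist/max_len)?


Word 1: "salmon" (length 6)
Word 2: "attract" (length 7)
One optimal edit sequence:
  1. insert 'a'  (+1)
  2. substitute 's' -> 't'  (+1)
  3. substitute 'a' -> 't'  (+1)
  4. substitute 'l' -> 'r'  (+1)
  5. substitute 'm' -> 'a'  (+1)
  6. substitute 'o' -> 'c'  (+1)
  7. substitute 'n' -> 't'  (+1)
Edit distance = 7
Max length = max(6, 7) = 7
Similarity = 1 - 7/7
= 0.0000


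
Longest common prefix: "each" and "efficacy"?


Word 1: "each"
Word 2: "efficacy"
Comparing from start:
  Pos 0: 'e' == 'e'
  Pos 1: 'a' != 'f' (stop)
LCP = "e" (length 1)


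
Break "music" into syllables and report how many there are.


Word: "music"
Syllable breakdown: mu | sic
Counting: 2 parts
= 2 syllables


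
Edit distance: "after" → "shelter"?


Word 1: "after" (length 5)
Word 2: "shelter" (length 7)
One optimal edit sequence (insert/delete/substitute each cost 1):
  1. insert 's'  (+1)
  2. insert 'h'  (+1)
  3. substitute 'a' -> 'e'  (+1)
  4. substitute 'f' -> 'l'  (+1)
  5. keep 't'
  6. keep 'e'
  7. keep 'r'
Total edit operations: 4
Edit distance = 4


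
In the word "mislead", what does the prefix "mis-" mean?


Prefix: mis-
Example: mislead = mis- + lead
Meaning = wrongly


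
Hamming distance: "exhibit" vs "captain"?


Comparing character by character (same length = 7):
  Pos 0: 'e' vs 'c' !=
  Pos 1: 'x' vs 'a' !=
  Pos 2: 'h' vs 'p' !=
  Pos 3: 'i' vs 't' !=
  Pos 4: 'b' vs 'a' !=
  Pos 5: 'i' vs 'i' =
  Pos 6: 't' vs 'n' !=
Hamming distance = 6


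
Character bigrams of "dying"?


Word: "dying" (length 5)
Number of bigrams = 5 - 2 + 1 = 4
  Position 0: "dy"
  Position 1: "yi"
  Position 2: "in"
  Position 3: "ng"
Bigrams = "dy", "yi", "in", "ng"


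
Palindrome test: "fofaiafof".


Word: "fofaiafof"
Reversed: "fofaiafof"
Forward == Backward? fofaiafof == fofaiafof
Palindrome = Yes


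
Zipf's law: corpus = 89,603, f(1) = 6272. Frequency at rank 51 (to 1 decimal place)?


Zipf's law: f(r) = f(1) / r
f(1) = 6272
f(51) = 6272 / 51
= 123.0 occurrences


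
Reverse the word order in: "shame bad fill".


Original: "shame bad fill"
Words (1..n): shame | bad | fill
Reversed (n..1): fill | bad | shame
Result = "fill bad shame"


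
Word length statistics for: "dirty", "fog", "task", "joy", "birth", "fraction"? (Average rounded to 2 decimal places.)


Lengths: "dirty"=5, "fog"=3, "task"=4, "joy"=3, "birth"=5, "fraction"=8
Sum = 28, Count = 6
Average = 28/6 = 4.67
= avg=4.67, min=3, max=8


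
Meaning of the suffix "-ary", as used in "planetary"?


Suffix: -ary
Example: planetary = planet + -ary
Meaning = relating to


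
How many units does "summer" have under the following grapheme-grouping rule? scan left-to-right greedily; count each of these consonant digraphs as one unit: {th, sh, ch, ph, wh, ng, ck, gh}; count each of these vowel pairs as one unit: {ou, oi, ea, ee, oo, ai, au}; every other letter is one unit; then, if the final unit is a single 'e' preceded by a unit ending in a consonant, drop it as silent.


Word: "summer" (6 letters)
Left-to-right scan:
  [1] 's' (letter)
  [2] 'u' (letter)
  [3] 'm' (letter)
  [4] 'm' (letter)
  [5] 'e' (letter)
  [6] 'r' (letter)
Units from scan: 6
Sound units = 6 units


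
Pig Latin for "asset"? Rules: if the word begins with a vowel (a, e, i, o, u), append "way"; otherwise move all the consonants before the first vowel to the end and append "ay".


Word: "asset"
Starts with vowel → add 'way'
Pig Latin = "assetway"


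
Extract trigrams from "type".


Word: "type" (length 4)
Number of trigrams = 4 - 3 + 1 = 2
  Position 0: "typ"
  Position 1: "ype"
Trigrams = "typ", "ype"


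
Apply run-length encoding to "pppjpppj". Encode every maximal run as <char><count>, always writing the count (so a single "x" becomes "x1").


String: "pppjpppj"
Scanning for consecutive runs:
  'p' x 3
  'j' x 1
  'p' x 3
  'j' x 1
RLE = "p3j1p3j1"


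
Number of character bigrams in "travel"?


Word: "travel" (length 6)
Number of 2-grams = length - 2 + 1 = 6 - 2 + 1
= 5


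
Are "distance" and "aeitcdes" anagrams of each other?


Word 1: "distance" → sorted: acdeinst
Word 2: "aeitcdes" → sorted: acdeeist
Same letters? acdeinst != acdeeist
Anagram = No


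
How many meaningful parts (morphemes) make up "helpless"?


Word: "helpless"
Morphemes: help / -less
Each morpheme carries meaning
= 2 morphemes


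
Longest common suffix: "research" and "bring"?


Word 1: "research"
Word 2: "bring"
Comparing from end:
  Pos -1: 'h' != 'g' (stop)
LCS = "" (length 0)


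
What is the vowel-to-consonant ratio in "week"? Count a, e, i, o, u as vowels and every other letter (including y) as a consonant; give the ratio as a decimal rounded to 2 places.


Word: "week"
Vowels (a,e,i,o,u): 2
Consonants: 2
Ratio = 2/2
= 1.00


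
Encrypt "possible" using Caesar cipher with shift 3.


Word: "possible"
Shift: 3
Each letter → (letter + shift) mod 26:
  'p' (15) + 3 = 18 → 's'
  'o' (14) + 3 = 17 → 'r'
  's' (18) + 3 = 21 → 'v'
  's' (18) + 3 = 21 → 'v'
  'i' (8) + 3 = 11 → 'l'
  'b' (1) + 3 = 4 → 'e'
  'l' (11) + 3 = 14 → 'o'
  'e' (4) + 3 = 7 → 'h'
Result = "srvvleoh"


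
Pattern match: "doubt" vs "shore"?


Pattern of "doubt": [0, 1, 2, 3, 4]
Pattern of "shore": [0, 1, 2, 3, 4]
Patterns match
Same pattern = Yes


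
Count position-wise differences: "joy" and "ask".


Comparing character by character (same length = 3):
  Pos 0: 'j' vs 'a' !=
  Pos 1: 'o' vs 's' !=
  Pos 2: 'y' vs 'k' !=
Hamming distance = 3


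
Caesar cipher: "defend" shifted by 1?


Word: "defend"
Shift: 1
Each letter → (letter + shift) mod 26:
  'd' (3) + 1 = 4 → 'e'
  'e' (4) + 1 = 5 → 'f'
  'f' (5) + 1 = 6 → 'g'
  'e' (4) + 1 = 5 → 'f'
  'n' (13) + 1 = 14 → 'o'
  'd' (3) + 1 = 4 → 'e'
Result = "efgfoe"


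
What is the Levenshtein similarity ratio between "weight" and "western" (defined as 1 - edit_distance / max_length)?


Word 1: "weight" (length 6)
Word 2: "western" (length 7)
One optimal edit sequence:
  1. keep 'w'
  2. keep 'e'
  3. insert 's'  (+1)
  4. substitute 'i' -> 't'  (+1)
  5. substitute 'g' -> 'e'  (+1)
  6. substitute 'h' -> 'r'  (+1)
  7. substitute 't' -> 'n'  (+1)
Edit distance = 5
Max length = max(6, 7) = 7
Similarity = 1 - 5/7
= 0.2857


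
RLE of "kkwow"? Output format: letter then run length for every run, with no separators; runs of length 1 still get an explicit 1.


String: "kkwow"
Scanning for consecutive runs:
  'k' x 2
  'w' x 1
  'o' x 1
  'w' x 1
RLE = "k2w1o1w1"


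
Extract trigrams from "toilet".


Word: "toilet" (length 6)
Number of trigrams = 6 - 3 + 1 = 4
  Position 0: "toi"
  Position 1: "oil"
  Position 2: "ile"
  Position 3: "let"
Trigrams = "toi", "oil", "ile", "let"


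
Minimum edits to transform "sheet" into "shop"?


Word 1: "sheet" (length 5)
Word 2: "shop" (length 4)
One optimal edit sequence (insert/delete/substitute each cost 1):
  1. keep 's'
  2. keep 'h'
  3. delete 'e'  (+1)
  4. substitute 'e' -> 'o'  (+1)
  5. substitute 't' -> 'p'  (+1)
Total edit operations: 3
Edit distance = 3


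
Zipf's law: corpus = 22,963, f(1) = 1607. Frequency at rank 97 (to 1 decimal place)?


Zipf's law: f(r) = f(1) / r
f(1) = 1607
f(97) = 1607 / 97
= 16.6 occurrences


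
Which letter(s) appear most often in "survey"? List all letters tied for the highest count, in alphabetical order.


Word: "survey"
Letter counts:
  'e': 1
  'r': 1
  's': 1
  'u': 1
  'v': 1
  'y': 1
Maximum count = 1
Most frequent = 'e', 'r', 's', 'u', 'v', 'y' (1 time each)


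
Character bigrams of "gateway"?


Word: "gateway" (length 7)
Number of bigrams = 7 - 2 + 1 = 6
  Position 0: "ga"
  Position 1: "at"
  Position 2: "te"
  Position 3: "ew"
  Position 4: "wa"
  Position 5: "ay"
Bigrams = "ga", "at", "te", "ew", "wa", "ay"


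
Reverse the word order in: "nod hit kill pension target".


Original: "nod hit kill pension target"
Words (1..n): nod | hit | kill | pension | target
Reversed (n..1): target | pension | kill | hit | nod
Result = "target pension kill hit nod"


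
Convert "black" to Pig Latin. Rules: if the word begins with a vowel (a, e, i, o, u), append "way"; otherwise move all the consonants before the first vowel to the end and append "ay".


Word: "black"
Starts with consonant(s) → move to end, add 'ay'
Consonant cluster: "bl"
Pig Latin = "ackblay"


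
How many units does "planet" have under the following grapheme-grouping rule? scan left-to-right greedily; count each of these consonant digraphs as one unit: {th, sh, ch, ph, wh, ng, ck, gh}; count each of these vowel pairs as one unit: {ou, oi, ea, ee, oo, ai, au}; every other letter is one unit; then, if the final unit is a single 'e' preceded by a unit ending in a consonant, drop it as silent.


Word: "planet" (6 letters)
Left-to-right scan:
  (1) 'p' (letter)
  (2) 'l' (letter)
  (3) 'a' (letter)
  (4) 'n' (letter)
  (5) 'e' (letter)
  (6) 't' (letter)
Units from scan: 6
Sound units = 6 units


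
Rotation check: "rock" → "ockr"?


Word: "rock", Candidate: "ockr"
Method: check if candidate is substring of word+word
"rockrock" contains "ockr"? Yes
Is rotation = Yes


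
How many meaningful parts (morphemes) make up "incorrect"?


Word: "incorrect"
Morphemes: in- | correct
Each morpheme carries meaning
= 2 morphemes


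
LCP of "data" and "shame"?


Word 1: "data"
Word 2: "shame"
Comparing from start:
  Pos 0: 'd' != 's' (stop)
LCP = "" (length 0)


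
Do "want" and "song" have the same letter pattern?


Pattern of "want": [0, 1, 2, 3]
Pattern of "song": [0, 1, 2, 3]
Patterns match
Same pattern = Yes


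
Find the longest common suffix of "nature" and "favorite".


Word 1: "nature"
Word 2: "favorite"
Comparing from end:
  Pos -1: 'e' == 'e'
  Pos -2: 'r' != 't' (stop)
LCS = "e" (length 1)


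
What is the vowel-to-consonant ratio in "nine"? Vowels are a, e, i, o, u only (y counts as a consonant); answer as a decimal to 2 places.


Word: "nine"
Vowels (a,e,i,o,u): 2
Consonants: 2
Ratio = 2/2
= 1.00


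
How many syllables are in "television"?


Word: "television"
Syllable breakdown: tel-e-vi-sion
Counting: 4 parts
= 4 syllables


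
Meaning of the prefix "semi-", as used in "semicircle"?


Prefix: semi-
Example: semicircle = semi- + circle
Meaning = half


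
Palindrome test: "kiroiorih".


Word: "kiroiorih"
Reversed: "hiroiorik"
Forward == Backward? kiroiorih != hiroiorik
Palindrome = No


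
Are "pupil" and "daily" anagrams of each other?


Word 1: "pupil" → sorted: ilppu
Word 2: "daily" → sorted: adily
Same letters? ilppu != adily
Anagram = No


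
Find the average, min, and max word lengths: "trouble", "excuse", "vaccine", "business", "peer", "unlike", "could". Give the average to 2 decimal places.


Lengths: "trouble"=7, "excuse"=6, "vaccine"=7, "business"=8, "peer"=4, "unlike"=6, "could"=5
Sum = 43, Count = 7
Average = 43/7 = 6.14
= avg=6.14, min=4, max=8


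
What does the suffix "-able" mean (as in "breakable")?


Suffix: -able
Example: breakable (break + -able)
Meaning = capable of


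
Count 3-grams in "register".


Word: "register" (length 8)
Number of 3-grams = length - 3 + 1 = 8 - 3 + 1
= 6


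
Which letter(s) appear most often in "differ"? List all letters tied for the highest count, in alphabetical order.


Word: "differ"
Letter counts:
  'd': 1
  'e': 1
  'f': 2
  'i': 1
  'r': 1
Maximum count = 2
Most frequent = 'f' (2 times each)


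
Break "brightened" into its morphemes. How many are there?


Word: "brightened"
Morphemes: bright / -en / -ed
Each morpheme carries meaning
= 3 morphemes


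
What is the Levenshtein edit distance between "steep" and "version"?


Word 1: "steep" (length 5)
Word 2: "version" (length 7)
One optimal edit sequence (insert/delete/substitute each cost 1):
  1. insert 'v'  (+1)
  2. insert 'e'  (+1)
  3. substitute 's' -> 'r'  (+1)
  4. substitute 't' -> 's'  (+1)
  5. substitute 'e' -> 'i'  (+1)
  6. substitute 'e' -> 'o'  (+1)
  7. substitute 'p' -> 'n'  (+1)
Total edit operations: 7
Edit distance = 7


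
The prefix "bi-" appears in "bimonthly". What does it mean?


Prefix: bi-
As in: bimonthly -> bi- + monthly
Meaning = two


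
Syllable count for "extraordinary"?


Word: "extraordinary"
Syllable breakdown: ex · traor · di · nar · y
Counting: 5 parts
= 5 syllables


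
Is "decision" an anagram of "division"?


Word 1: "division" → sorted: diiinosv
Word 2: "decision" → sorted: cdeiinos
Same letters? diiinosv != cdeiinos
Anagram = No


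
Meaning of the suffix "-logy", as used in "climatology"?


Suffix: -logy
Example: climatology (climate + -logy, with a spelling change)
Meaning = study of


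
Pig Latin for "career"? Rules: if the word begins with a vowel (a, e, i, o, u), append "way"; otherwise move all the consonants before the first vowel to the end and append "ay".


Word: "career"
Starts with consonant(s) → move to end, add 'ay'
Consonant cluster: "c"
Pig Latin = "areercay"


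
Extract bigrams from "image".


Word: "image" (length 5)
Number of bigrams = 5 - 2 + 1 = 4
  Position 0: "im"
  Position 1: "ma"
  Position 2: "ag"
  Position 3: "ge"
Bigrams = "im", "ma", "ag", "ge"


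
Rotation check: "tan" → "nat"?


Word: "tan", Candidate: "nat"
Method: check if candidate is substring of word+word
"tantan" contains "nat"? No
Is rotation = No


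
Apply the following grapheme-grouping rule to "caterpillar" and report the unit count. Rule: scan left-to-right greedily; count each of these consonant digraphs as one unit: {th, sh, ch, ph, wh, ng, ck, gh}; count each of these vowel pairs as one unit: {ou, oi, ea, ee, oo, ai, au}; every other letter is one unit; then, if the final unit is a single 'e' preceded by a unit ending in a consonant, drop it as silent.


Word: "caterpillar" (11 letters)
Left-to-right scan:
  [1] 'c' (letter)
  [2] 'a' (letter)
  [3] 't' (letter)
  [4] 'e' (letter)
  [5] 'r' (letter)
  [6] 'p' (letter)
  [7] 'i' (letter)
  [8] 'l' (letter)
  [9] 'l' (letter)
  [10] 'a' (letter)
  [11] 'r' (letter)
Units from scan: 11
Sound units = 11 units


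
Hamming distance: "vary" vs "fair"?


Comparing character by character (same length = 4):
  Pos 0: 'v' vs 'f' !=
  Pos 1: 'a' vs 'a' =
  Pos 2: 'r' vs 'i' !=
  Pos 3: 'y' vs 'r' !=
Hamming distance = 3


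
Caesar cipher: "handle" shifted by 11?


Word: "handle"
Shift: 11
Each letter → (letter + shift) mod 26:
  'h' (7) + 11 = 18 → 's'
  'a' (0) + 11 = 11 → 'l'
  'n' (13) + 11 = 24 → 'y'
  'd' (3) + 11 = 14 → 'o'
  'l' (11) + 11 = 22 → 'w'
  'e' (4) + 11 = 15 → 'p'
Result = "slyowp"


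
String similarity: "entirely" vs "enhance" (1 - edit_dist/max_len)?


Word 1: "entirely" (length 8)
Word 2: "enhance" (length 7)
One optimal edit sequence:
  1. keep 'e'
  2. keep 'n'
  3. delete 't'  (+1)
  4. substitute 'i' -> 'h'  (+1)
  5. substitute 'r' -> 'a'  (+1)
  6. substitute 'e' -> 'n'  (+1)
  7. substitute 'l' -> 'c'  (+1)
  8. substitute 'y' -> 'e'  (+1)
Edit distance = 6
Max length = max(8, 7) = 8
Similarity = 1 - 6/8
= 0.2500


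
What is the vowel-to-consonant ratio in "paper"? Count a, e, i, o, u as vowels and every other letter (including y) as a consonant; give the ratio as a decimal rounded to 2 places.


Word: "paper"
Vowels (a,e,i,o,u): 2
Consonants: 3
Ratio = 2/3
= 0.67
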